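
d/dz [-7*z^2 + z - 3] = 1 - 14*z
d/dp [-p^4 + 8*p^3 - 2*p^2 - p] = -4*p^3 + 24*p^2 - 4*p - 1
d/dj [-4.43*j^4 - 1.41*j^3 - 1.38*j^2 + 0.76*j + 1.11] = -17.72*j^3 - 4.23*j^2 - 2.76*j + 0.76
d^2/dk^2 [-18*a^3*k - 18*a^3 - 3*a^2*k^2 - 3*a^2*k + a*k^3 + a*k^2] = 2*a*(-3*a + 3*k + 1)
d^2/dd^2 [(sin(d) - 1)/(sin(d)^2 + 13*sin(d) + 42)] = (-sin(d)^5 + 17*sin(d)^4 + 293*sin(d)^3 + 541*sin(d)^2 - 2640*sin(d) - 1346)/(sin(d)^2 + 13*sin(d) + 42)^3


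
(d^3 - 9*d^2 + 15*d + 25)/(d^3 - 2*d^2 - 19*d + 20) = (d^2 - 4*d - 5)/(d^2 + 3*d - 4)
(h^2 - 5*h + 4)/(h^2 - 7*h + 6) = (h - 4)/(h - 6)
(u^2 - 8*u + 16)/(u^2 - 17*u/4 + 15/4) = 4*(u^2 - 8*u + 16)/(4*u^2 - 17*u + 15)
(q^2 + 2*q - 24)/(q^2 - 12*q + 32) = (q + 6)/(q - 8)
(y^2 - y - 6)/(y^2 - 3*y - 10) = (y - 3)/(y - 5)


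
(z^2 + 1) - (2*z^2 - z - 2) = -z^2 + z + 3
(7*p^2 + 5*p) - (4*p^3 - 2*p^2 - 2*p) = -4*p^3 + 9*p^2 + 7*p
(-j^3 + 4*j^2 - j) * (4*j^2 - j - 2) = -4*j^5 + 17*j^4 - 6*j^3 - 7*j^2 + 2*j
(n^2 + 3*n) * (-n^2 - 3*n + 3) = -n^4 - 6*n^3 - 6*n^2 + 9*n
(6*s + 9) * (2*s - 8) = 12*s^2 - 30*s - 72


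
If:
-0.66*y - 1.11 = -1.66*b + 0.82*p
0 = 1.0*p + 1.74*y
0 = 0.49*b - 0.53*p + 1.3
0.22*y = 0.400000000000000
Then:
No Solution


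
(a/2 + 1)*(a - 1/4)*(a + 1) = a^3/2 + 11*a^2/8 + 5*a/8 - 1/4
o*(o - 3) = o^2 - 3*o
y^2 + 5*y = y*(y + 5)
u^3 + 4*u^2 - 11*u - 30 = (u - 3)*(u + 2)*(u + 5)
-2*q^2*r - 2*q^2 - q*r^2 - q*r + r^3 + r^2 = (-2*q + r)*(q + r)*(r + 1)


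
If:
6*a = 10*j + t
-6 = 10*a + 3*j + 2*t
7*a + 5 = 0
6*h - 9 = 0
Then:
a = -5/7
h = 3/2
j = -4/7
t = 10/7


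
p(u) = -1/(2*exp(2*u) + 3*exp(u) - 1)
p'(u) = -(-4*exp(2*u) - 3*exp(u))/(2*exp(2*u) + 3*exp(u) - 1)^2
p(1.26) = -0.03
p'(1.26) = 0.05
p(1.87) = -0.01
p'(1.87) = 0.02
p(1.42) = -0.02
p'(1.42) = 0.04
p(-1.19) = -10.23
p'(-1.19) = 134.22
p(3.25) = -0.00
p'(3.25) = 0.00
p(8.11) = -0.00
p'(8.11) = 0.00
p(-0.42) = -0.55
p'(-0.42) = 1.10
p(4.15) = -0.00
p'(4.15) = 0.00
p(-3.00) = 1.18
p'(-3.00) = 0.22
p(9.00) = 0.00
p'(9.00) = 0.00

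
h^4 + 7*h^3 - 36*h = h*(h - 2)*(h + 3)*(h + 6)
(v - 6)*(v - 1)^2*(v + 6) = v^4 - 2*v^3 - 35*v^2 + 72*v - 36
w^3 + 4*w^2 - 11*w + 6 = (w - 1)^2*(w + 6)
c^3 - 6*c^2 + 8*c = c*(c - 4)*(c - 2)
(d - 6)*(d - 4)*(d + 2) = d^3 - 8*d^2 + 4*d + 48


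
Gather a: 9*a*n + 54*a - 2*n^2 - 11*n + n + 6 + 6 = a*(9*n + 54) - 2*n^2 - 10*n + 12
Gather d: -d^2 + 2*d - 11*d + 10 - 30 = -d^2 - 9*d - 20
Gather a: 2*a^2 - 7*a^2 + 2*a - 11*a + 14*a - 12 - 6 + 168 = -5*a^2 + 5*a + 150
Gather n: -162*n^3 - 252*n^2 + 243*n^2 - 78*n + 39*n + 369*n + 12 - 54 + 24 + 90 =-162*n^3 - 9*n^2 + 330*n + 72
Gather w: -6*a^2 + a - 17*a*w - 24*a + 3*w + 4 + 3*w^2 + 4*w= -6*a^2 - 23*a + 3*w^2 + w*(7 - 17*a) + 4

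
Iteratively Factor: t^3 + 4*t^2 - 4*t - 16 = (t + 2)*(t^2 + 2*t - 8) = (t - 2)*(t + 2)*(t + 4)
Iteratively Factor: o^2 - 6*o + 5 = (o - 1)*(o - 5)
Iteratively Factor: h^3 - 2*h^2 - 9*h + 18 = (h + 3)*(h^2 - 5*h + 6) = (h - 2)*(h + 3)*(h - 3)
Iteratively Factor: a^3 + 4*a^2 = (a + 4)*(a^2) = a*(a + 4)*(a)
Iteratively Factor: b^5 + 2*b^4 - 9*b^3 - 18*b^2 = (b)*(b^4 + 2*b^3 - 9*b^2 - 18*b) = b*(b + 2)*(b^3 - 9*b) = b^2*(b + 2)*(b^2 - 9) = b^2*(b + 2)*(b + 3)*(b - 3)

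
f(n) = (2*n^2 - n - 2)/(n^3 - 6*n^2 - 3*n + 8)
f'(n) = (4*n - 1)/(n^3 - 6*n^2 - 3*n + 8) + (-3*n^2 + 12*n + 3)*(2*n^2 - n - 2)/(n^3 - 6*n^2 - 3*n + 8)^2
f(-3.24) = -0.28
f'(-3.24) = -0.06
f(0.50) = -0.39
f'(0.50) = -0.43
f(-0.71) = -0.04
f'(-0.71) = -0.53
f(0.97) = -3.05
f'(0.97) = -92.68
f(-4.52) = -0.22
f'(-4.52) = -0.03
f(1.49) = -0.15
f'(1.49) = -0.44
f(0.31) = -0.32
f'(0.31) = -0.28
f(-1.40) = -1.44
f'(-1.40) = -9.44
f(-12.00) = -0.12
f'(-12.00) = -0.00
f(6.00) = -6.40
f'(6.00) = -23.42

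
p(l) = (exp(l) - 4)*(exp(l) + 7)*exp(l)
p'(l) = (exp(l) - 4)*(exp(l) + 7)*exp(l) + (exp(l) - 4)*exp(2*l) + (exp(l) + 7)*exp(2*l) = (3*exp(2*l) + 6*exp(l) - 28)*exp(l)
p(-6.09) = -0.06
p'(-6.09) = -0.06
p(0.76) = -36.38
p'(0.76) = -3.11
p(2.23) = 803.39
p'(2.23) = 2671.50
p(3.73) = 76447.21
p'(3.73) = 226464.22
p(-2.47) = -2.35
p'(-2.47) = -2.32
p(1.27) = -16.51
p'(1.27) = 111.83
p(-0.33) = -18.21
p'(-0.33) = -15.91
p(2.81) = 4945.09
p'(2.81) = 14937.76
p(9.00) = 532244993622.86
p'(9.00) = 1596538454733.87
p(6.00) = 66136937.51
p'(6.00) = 197945140.15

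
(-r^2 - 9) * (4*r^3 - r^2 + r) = -4*r^5 + r^4 - 37*r^3 + 9*r^2 - 9*r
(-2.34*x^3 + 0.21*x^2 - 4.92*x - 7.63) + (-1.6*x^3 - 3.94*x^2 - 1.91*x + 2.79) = -3.94*x^3 - 3.73*x^2 - 6.83*x - 4.84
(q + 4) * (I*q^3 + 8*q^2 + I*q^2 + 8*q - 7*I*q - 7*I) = I*q^4 + 8*q^3 + 5*I*q^3 + 40*q^2 - 3*I*q^2 + 32*q - 35*I*q - 28*I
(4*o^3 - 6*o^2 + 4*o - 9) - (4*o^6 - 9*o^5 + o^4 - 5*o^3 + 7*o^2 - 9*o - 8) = -4*o^6 + 9*o^5 - o^4 + 9*o^3 - 13*o^2 + 13*o - 1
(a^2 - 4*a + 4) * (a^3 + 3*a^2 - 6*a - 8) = a^5 - a^4 - 14*a^3 + 28*a^2 + 8*a - 32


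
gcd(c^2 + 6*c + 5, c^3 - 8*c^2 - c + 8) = c + 1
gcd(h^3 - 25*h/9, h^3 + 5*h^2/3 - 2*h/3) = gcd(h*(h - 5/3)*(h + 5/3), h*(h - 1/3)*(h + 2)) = h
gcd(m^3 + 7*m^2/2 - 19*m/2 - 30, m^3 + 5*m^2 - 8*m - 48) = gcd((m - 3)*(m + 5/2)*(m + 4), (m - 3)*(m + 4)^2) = m^2 + m - 12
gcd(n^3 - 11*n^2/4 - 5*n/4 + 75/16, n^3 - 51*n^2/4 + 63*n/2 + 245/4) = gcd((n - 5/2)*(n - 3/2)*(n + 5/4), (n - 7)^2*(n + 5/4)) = n + 5/4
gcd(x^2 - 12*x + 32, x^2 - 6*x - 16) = x - 8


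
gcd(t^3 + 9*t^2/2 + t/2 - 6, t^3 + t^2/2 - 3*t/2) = t^2 + t/2 - 3/2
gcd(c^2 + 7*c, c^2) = c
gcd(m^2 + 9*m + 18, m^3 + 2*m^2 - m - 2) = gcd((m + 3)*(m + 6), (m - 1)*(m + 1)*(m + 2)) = 1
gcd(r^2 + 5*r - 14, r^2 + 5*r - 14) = r^2 + 5*r - 14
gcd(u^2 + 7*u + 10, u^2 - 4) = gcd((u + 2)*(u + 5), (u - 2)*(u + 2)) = u + 2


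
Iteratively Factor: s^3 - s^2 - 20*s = (s + 4)*(s^2 - 5*s) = (s - 5)*(s + 4)*(s)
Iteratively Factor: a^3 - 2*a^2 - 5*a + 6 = (a - 3)*(a^2 + a - 2) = (a - 3)*(a + 2)*(a - 1)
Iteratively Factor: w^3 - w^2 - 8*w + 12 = (w - 2)*(w^2 + w - 6) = (w - 2)*(w + 3)*(w - 2)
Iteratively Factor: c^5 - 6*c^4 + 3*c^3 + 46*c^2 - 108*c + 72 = (c - 2)*(c^4 - 4*c^3 - 5*c^2 + 36*c - 36) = (c - 2)*(c + 3)*(c^3 - 7*c^2 + 16*c - 12) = (c - 2)^2*(c + 3)*(c^2 - 5*c + 6) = (c - 2)^3*(c + 3)*(c - 3)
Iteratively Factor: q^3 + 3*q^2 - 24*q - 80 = (q + 4)*(q^2 - q - 20) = (q + 4)^2*(q - 5)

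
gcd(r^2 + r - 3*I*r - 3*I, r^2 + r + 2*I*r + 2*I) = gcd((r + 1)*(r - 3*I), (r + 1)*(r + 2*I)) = r + 1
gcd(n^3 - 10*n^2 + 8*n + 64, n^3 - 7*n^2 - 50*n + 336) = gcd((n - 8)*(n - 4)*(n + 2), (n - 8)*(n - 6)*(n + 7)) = n - 8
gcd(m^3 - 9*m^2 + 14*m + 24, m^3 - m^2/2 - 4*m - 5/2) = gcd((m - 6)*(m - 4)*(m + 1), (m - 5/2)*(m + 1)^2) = m + 1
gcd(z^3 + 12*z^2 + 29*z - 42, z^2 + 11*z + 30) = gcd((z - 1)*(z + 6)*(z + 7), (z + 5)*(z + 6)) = z + 6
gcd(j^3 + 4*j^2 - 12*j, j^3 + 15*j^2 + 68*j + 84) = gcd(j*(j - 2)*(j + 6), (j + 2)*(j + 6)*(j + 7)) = j + 6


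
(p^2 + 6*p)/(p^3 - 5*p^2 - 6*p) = (p + 6)/(p^2 - 5*p - 6)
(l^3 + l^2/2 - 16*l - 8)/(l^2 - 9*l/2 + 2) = (2*l^2 + 9*l + 4)/(2*l - 1)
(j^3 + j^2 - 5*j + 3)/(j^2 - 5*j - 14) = (-j^3 - j^2 + 5*j - 3)/(-j^2 + 5*j + 14)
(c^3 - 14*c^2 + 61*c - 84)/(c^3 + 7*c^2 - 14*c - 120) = (c^2 - 10*c + 21)/(c^2 + 11*c + 30)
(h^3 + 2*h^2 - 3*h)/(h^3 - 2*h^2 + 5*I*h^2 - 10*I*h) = (h^2 + 2*h - 3)/(h^2 + h*(-2 + 5*I) - 10*I)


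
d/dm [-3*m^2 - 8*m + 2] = -6*m - 8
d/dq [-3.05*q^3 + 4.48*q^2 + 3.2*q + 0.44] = -9.15*q^2 + 8.96*q + 3.2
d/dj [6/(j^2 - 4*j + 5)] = 12*(2 - j)/(j^2 - 4*j + 5)^2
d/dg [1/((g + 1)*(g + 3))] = 2*(-g - 2)/(g^4 + 8*g^3 + 22*g^2 + 24*g + 9)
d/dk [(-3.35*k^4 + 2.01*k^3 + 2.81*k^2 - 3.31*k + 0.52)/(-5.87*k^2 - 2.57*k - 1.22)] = (39.329*k^5 + 14.0298*k^4 + 6.0166*k^3 - 34.008*k^2 - 0.7516*k + 5.3746)/(34.4569*k^4 + 30.1718*k^3 + 20.9277*k^2 + 6.2708*k + 1.4884)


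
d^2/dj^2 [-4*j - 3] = 0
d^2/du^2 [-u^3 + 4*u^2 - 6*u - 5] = 8 - 6*u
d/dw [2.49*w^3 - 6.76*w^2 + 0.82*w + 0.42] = 7.47*w^2 - 13.52*w + 0.82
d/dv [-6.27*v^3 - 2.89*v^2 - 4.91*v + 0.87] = -18.81*v^2 - 5.78*v - 4.91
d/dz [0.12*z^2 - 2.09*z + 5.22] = 0.24*z - 2.09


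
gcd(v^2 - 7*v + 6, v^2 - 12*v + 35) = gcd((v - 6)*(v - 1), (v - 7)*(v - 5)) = 1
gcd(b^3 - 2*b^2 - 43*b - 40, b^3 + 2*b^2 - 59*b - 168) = b - 8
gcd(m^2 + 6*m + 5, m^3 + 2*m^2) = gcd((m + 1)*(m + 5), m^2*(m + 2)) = 1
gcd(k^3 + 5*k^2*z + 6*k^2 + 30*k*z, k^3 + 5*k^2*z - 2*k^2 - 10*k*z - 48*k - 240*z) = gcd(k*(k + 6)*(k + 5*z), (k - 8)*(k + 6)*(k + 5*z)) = k^2 + 5*k*z + 6*k + 30*z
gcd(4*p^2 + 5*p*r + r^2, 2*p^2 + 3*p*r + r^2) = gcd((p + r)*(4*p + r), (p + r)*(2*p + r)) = p + r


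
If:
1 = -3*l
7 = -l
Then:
No Solution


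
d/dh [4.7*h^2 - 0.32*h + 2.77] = 9.4*h - 0.32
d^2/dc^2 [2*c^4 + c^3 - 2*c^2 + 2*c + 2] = 24*c^2 + 6*c - 4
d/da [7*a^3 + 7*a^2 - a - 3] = 21*a^2 + 14*a - 1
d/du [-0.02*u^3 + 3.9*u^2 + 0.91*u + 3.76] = -0.06*u^2 + 7.8*u + 0.91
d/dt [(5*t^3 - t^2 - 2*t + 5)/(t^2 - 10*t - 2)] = (5*t^4 - 100*t^3 - 18*t^2 - 6*t + 54)/(t^4 - 20*t^3 + 96*t^2 + 40*t + 4)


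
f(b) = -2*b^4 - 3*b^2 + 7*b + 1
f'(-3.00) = 241.00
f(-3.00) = -209.00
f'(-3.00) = 241.00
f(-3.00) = -209.00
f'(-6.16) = 1913.92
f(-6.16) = -3035.69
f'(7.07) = -2862.57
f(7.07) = -5096.45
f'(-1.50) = 43.00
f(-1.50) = -26.38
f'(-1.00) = 21.00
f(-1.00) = -11.00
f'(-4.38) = 705.50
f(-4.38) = -823.30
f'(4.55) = -773.87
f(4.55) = -886.44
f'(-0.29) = 8.94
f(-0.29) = -1.30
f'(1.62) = -36.73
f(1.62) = -9.31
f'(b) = -8*b^3 - 6*b + 7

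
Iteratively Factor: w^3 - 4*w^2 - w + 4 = (w + 1)*(w^2 - 5*w + 4) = (w - 1)*(w + 1)*(w - 4)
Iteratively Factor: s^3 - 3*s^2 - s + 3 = (s - 1)*(s^2 - 2*s - 3) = (s - 3)*(s - 1)*(s + 1)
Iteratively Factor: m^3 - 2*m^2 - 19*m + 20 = (m + 4)*(m^2 - 6*m + 5) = (m - 1)*(m + 4)*(m - 5)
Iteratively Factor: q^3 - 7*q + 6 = (q - 2)*(q^2 + 2*q - 3) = (q - 2)*(q + 3)*(q - 1)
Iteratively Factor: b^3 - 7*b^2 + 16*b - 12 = (b - 3)*(b^2 - 4*b + 4) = (b - 3)*(b - 2)*(b - 2)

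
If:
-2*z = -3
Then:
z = 3/2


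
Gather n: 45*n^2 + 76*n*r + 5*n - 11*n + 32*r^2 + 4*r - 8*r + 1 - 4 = 45*n^2 + n*(76*r - 6) + 32*r^2 - 4*r - 3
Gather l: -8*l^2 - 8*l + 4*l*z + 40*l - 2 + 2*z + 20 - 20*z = -8*l^2 + l*(4*z + 32) - 18*z + 18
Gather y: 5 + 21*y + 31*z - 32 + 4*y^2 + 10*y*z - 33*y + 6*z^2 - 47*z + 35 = 4*y^2 + y*(10*z - 12) + 6*z^2 - 16*z + 8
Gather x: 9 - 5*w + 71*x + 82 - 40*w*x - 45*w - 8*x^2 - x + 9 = -50*w - 8*x^2 + x*(70 - 40*w) + 100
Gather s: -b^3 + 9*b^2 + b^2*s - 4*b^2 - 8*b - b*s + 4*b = -b^3 + 5*b^2 - 4*b + s*(b^2 - b)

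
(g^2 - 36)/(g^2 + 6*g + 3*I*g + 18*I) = (g - 6)/(g + 3*I)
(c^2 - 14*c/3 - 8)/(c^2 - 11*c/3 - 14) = (3*c + 4)/(3*c + 7)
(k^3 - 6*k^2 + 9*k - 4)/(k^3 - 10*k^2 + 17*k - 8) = (k - 4)/(k - 8)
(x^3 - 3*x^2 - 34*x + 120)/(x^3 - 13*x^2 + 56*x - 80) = (x + 6)/(x - 4)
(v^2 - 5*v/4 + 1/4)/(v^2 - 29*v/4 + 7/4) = (v - 1)/(v - 7)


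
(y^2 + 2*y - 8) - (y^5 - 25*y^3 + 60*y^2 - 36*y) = -y^5 + 25*y^3 - 59*y^2 + 38*y - 8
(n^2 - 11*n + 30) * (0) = 0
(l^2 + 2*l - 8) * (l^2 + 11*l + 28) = l^4 + 13*l^3 + 42*l^2 - 32*l - 224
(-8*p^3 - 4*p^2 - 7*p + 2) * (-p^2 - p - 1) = 8*p^5 + 12*p^4 + 19*p^3 + 9*p^2 + 5*p - 2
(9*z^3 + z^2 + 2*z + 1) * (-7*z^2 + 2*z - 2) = -63*z^5 + 11*z^4 - 30*z^3 - 5*z^2 - 2*z - 2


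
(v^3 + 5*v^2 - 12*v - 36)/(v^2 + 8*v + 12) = v - 3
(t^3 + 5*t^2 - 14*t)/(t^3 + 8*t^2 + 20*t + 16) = t*(t^2 + 5*t - 14)/(t^3 + 8*t^2 + 20*t + 16)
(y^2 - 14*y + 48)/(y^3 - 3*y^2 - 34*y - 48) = (y - 6)/(y^2 + 5*y + 6)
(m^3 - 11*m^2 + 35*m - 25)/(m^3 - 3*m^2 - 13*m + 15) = (m - 5)/(m + 3)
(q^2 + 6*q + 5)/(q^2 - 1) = (q + 5)/(q - 1)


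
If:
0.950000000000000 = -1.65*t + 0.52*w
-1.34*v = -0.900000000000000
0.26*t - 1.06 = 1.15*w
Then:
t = -0.93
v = 0.67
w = -1.13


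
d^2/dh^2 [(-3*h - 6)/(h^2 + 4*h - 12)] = 6*(h + 2)*(3*h^2 + 12*h - 4*(h + 2)^2 - 36)/(h^2 + 4*h - 12)^3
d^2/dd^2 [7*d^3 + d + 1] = 42*d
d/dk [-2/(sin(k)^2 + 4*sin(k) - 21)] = 4*(sin(k) + 2)*cos(k)/(sin(k)^2 + 4*sin(k) - 21)^2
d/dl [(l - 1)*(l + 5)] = 2*l + 4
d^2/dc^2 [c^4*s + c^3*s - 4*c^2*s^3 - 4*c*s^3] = 2*s*(6*c^2 + 3*c - 4*s^2)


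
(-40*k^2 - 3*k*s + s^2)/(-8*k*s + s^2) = (5*k + s)/s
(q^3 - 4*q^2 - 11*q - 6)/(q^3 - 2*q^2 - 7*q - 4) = (q - 6)/(q - 4)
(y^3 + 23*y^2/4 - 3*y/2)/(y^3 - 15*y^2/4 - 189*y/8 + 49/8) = 2*y*(y + 6)/(2*y^2 - 7*y - 49)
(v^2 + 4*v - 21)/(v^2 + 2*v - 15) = (v + 7)/(v + 5)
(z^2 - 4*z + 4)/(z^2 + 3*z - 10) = (z - 2)/(z + 5)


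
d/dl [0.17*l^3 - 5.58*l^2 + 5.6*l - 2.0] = 0.51*l^2 - 11.16*l + 5.6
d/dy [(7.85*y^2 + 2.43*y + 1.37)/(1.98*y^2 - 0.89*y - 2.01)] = (-11.7979*y^2 - 36.9822*y - 3.665)/(3.9204*y^4 - 3.5244*y^3 - 7.1675*y^2 + 3.5778*y + 4.0401)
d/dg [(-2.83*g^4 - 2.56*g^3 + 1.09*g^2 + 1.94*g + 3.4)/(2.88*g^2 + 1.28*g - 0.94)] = (-16.3008*g^5 - 18.24*g^4 + 4.0872*g^3 + 3.0272*g^2 - 21.6332*g - 6.1756)/(8.2944*g^4 + 7.3728*g^3 - 3.776*g^2 - 2.4064*g + 0.8836)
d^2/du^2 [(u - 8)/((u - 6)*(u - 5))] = 2*(u^3 - 24*u^2 + 174*u - 398)/(u^6 - 33*u^5 + 453*u^4 - 3311*u^3 + 13590*u^2 - 29700*u + 27000)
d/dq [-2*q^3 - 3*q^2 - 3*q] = -6*q^2 - 6*q - 3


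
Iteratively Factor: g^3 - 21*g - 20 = (g + 4)*(g^2 - 4*g - 5) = (g + 1)*(g + 4)*(g - 5)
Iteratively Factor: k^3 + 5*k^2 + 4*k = (k + 4)*(k^2 + k) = (k + 1)*(k + 4)*(k)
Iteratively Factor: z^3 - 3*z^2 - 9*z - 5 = (z + 1)*(z^2 - 4*z - 5) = (z - 5)*(z + 1)*(z + 1)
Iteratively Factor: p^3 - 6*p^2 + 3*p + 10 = (p - 5)*(p^2 - p - 2) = (p - 5)*(p + 1)*(p - 2)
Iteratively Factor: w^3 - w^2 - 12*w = (w)*(w^2 - w - 12) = w*(w + 3)*(w - 4)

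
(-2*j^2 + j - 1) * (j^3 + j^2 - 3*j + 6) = -2*j^5 - j^4 + 6*j^3 - 16*j^2 + 9*j - 6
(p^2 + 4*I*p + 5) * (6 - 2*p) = -2*p^3 + 6*p^2 - 8*I*p^2 - 10*p + 24*I*p + 30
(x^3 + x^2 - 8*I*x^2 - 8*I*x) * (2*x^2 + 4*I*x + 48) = 2*x^5 + 2*x^4 - 12*I*x^4 + 80*x^3 - 12*I*x^3 + 80*x^2 - 384*I*x^2 - 384*I*x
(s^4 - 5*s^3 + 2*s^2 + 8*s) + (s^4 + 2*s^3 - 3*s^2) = 2*s^4 - 3*s^3 - s^2 + 8*s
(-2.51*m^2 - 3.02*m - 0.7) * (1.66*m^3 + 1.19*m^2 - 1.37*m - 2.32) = -4.1666*m^5 - 8.0001*m^4 - 1.3171*m^3 + 9.1276*m^2 + 7.9654*m + 1.624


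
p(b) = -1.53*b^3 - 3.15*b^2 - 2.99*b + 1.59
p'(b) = -4.59*b^2 - 6.3*b - 2.99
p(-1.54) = 4.31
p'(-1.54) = -4.17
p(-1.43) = 3.90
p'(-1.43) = -3.37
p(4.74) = -246.30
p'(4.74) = -135.98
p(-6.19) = 262.28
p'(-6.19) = -139.86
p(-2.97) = 22.77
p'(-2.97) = -24.77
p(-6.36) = 286.80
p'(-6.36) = -148.59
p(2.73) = -61.18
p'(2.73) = -54.40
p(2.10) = -32.75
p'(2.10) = -36.46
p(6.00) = -460.23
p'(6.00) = -206.03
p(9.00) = -1395.84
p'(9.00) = -431.48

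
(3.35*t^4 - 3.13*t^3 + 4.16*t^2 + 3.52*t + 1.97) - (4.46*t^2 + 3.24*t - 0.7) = 3.35*t^4 - 3.13*t^3 - 0.3*t^2 + 0.28*t + 2.67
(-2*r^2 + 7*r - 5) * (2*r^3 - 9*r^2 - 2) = -4*r^5 + 32*r^4 - 73*r^3 + 49*r^2 - 14*r + 10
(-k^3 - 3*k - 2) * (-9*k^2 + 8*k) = 9*k^5 - 8*k^4 + 27*k^3 - 6*k^2 - 16*k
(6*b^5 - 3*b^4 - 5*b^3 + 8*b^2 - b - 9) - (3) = 6*b^5 - 3*b^4 - 5*b^3 + 8*b^2 - b - 12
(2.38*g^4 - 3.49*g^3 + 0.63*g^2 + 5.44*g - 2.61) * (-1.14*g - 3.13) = -2.7132*g^5 - 3.4708*g^4 + 10.2055*g^3 - 8.1735*g^2 - 14.0518*g + 8.1693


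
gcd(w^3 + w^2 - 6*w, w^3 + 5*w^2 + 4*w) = w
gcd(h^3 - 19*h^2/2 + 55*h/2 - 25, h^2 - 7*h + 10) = h^2 - 7*h + 10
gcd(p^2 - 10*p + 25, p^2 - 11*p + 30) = p - 5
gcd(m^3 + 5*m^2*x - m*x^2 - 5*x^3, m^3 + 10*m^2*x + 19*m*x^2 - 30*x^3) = -m^2 - 4*m*x + 5*x^2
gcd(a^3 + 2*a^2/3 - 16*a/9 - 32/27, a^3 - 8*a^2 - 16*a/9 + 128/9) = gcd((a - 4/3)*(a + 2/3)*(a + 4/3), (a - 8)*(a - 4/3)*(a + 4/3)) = a^2 - 16/9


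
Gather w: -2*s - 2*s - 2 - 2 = -4*s - 4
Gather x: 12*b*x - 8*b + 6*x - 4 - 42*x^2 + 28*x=-8*b - 42*x^2 + x*(12*b + 34) - 4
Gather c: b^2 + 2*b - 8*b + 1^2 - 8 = b^2 - 6*b - 7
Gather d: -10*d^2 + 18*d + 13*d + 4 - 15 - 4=-10*d^2 + 31*d - 15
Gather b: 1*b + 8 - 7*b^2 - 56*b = -7*b^2 - 55*b + 8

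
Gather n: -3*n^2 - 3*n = -3*n^2 - 3*n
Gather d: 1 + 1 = 2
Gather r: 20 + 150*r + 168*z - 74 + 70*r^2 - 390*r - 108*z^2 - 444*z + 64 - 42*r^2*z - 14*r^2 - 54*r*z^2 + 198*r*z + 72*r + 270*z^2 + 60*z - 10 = r^2*(56 - 42*z) + r*(-54*z^2 + 198*z - 168) + 162*z^2 - 216*z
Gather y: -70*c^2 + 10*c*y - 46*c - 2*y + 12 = -70*c^2 - 46*c + y*(10*c - 2) + 12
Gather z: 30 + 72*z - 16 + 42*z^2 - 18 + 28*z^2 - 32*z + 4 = 70*z^2 + 40*z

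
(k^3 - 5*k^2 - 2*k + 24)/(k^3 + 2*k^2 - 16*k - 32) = (k - 3)/(k + 4)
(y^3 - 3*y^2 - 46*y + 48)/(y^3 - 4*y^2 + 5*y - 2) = (y^2 - 2*y - 48)/(y^2 - 3*y + 2)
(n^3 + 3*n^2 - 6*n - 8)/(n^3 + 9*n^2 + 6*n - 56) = (n + 1)/(n + 7)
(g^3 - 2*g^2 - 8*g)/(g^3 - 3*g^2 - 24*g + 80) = g*(g + 2)/(g^2 + g - 20)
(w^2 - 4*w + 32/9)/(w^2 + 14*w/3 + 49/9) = (9*w^2 - 36*w + 32)/(9*w^2 + 42*w + 49)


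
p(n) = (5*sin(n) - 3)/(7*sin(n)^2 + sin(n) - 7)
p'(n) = (-14*sin(n)*cos(n) - cos(n))*(5*sin(n) - 3)/(7*sin(n)^2 + sin(n) - 7)^2 + 5*cos(n)/(7*sin(n)^2 + sin(n) - 7) = (-35*sin(n)^2 + 42*sin(n) - 32)*cos(n)/(sin(n) - 7*cos(n)^2)^2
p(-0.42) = 0.81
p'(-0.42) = -1.29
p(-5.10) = -21.94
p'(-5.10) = -1584.57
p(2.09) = -1.57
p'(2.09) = 14.87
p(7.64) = 2.85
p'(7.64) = -11.83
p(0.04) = 0.40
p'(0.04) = -0.63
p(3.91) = 1.50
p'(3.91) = 3.02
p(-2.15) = 2.45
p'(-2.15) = 5.83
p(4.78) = 7.76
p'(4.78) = -6.93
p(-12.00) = 0.07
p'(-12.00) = -0.83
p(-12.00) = 0.07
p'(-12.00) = -0.83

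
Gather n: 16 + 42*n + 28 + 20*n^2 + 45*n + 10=20*n^2 + 87*n + 54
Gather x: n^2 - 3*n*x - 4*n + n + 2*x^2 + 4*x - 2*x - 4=n^2 - 3*n + 2*x^2 + x*(2 - 3*n) - 4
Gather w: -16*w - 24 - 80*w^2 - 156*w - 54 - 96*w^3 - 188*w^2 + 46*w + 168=-96*w^3 - 268*w^2 - 126*w + 90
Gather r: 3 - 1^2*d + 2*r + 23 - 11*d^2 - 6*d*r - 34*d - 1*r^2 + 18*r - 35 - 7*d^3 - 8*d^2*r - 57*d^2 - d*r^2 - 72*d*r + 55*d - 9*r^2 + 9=-7*d^3 - 68*d^2 + 20*d + r^2*(-d - 10) + r*(-8*d^2 - 78*d + 20)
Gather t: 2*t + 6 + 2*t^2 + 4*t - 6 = 2*t^2 + 6*t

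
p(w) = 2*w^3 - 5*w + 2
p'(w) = 6*w^2 - 5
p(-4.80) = -195.18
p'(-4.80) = 133.24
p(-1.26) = 4.30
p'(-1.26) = 4.53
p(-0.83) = 5.01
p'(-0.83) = -0.87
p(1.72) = 3.58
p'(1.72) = 12.75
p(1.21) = -0.51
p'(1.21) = 3.78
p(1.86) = 5.57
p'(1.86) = 15.76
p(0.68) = -0.77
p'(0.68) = -2.23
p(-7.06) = -666.49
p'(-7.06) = 294.06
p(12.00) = 3398.00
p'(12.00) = 859.00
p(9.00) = 1415.00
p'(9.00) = 481.00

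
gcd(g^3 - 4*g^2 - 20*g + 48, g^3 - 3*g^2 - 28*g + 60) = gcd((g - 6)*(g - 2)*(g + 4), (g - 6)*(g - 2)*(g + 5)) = g^2 - 8*g + 12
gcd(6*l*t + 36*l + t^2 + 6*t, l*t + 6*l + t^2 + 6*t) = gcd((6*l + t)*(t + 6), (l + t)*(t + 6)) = t + 6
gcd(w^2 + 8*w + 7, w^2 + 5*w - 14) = w + 7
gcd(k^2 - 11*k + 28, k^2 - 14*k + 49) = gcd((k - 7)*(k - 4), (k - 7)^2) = k - 7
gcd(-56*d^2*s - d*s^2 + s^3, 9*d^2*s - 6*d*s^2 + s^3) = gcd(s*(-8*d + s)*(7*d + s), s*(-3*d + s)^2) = s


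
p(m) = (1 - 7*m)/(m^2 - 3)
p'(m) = -2*m*(1 - 7*m)/(m^2 - 3)^2 - 7/(m^2 - 3) = (7*m^2 - 2*m + 21)/(m^4 - 6*m^2 + 9)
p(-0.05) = -0.45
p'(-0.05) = 2.35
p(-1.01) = -4.08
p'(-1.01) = 7.69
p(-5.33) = 1.51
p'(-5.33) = 0.36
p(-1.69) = -89.16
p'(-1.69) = 2142.86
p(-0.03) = -0.40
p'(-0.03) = 2.34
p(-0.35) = -1.20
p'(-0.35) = 2.72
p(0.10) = -0.10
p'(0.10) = 2.33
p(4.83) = -1.61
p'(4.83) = 0.42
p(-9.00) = 0.82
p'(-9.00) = 0.10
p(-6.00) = 1.30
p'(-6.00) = 0.26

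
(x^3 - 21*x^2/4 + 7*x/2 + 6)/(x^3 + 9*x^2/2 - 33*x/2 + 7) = (4*x^2 - 13*x - 12)/(2*(2*x^2 + 13*x - 7))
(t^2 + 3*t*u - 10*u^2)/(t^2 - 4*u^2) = (t + 5*u)/(t + 2*u)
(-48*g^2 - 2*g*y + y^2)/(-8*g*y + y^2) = (6*g + y)/y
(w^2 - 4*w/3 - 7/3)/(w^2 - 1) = (w - 7/3)/(w - 1)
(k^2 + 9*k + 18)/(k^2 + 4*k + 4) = (k^2 + 9*k + 18)/(k^2 + 4*k + 4)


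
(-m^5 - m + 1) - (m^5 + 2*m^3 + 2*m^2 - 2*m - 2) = -2*m^5 - 2*m^3 - 2*m^2 + m + 3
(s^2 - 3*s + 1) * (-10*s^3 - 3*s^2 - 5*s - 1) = -10*s^5 + 27*s^4 - 6*s^3 + 11*s^2 - 2*s - 1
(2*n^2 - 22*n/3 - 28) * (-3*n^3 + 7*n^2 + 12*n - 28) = -6*n^5 + 36*n^4 + 170*n^3/3 - 340*n^2 - 392*n/3 + 784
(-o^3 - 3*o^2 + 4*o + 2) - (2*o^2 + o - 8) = -o^3 - 5*o^2 + 3*o + 10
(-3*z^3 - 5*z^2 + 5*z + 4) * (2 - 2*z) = 6*z^4 + 4*z^3 - 20*z^2 + 2*z + 8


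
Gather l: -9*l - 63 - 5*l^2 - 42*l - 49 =-5*l^2 - 51*l - 112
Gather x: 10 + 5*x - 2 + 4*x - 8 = 9*x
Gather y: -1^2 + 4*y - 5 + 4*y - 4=8*y - 10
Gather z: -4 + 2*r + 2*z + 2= 2*r + 2*z - 2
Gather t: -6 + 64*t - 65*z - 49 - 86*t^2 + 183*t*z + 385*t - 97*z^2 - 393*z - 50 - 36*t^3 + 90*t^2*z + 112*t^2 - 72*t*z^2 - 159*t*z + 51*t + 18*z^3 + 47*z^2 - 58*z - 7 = -36*t^3 + t^2*(90*z + 26) + t*(-72*z^2 + 24*z + 500) + 18*z^3 - 50*z^2 - 516*z - 112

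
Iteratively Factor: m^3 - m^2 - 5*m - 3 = (m - 3)*(m^2 + 2*m + 1) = (m - 3)*(m + 1)*(m + 1)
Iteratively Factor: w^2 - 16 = (w + 4)*(w - 4)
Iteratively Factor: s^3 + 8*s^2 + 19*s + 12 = (s + 4)*(s^2 + 4*s + 3) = (s + 1)*(s + 4)*(s + 3)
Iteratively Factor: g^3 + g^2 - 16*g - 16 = (g + 1)*(g^2 - 16) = (g - 4)*(g + 1)*(g + 4)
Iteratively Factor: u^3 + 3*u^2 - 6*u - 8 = (u + 4)*(u^2 - u - 2) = (u + 1)*(u + 4)*(u - 2)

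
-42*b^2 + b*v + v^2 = (-6*b + v)*(7*b + v)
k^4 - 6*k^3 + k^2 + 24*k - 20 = (k - 5)*(k - 2)*(k - 1)*(k + 2)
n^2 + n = n*(n + 1)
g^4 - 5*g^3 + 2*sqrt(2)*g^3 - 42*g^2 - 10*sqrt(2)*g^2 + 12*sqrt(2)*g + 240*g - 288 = (g - 3)*(g - 2)*(g - 4*sqrt(2))*(g + 6*sqrt(2))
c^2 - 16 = (c - 4)*(c + 4)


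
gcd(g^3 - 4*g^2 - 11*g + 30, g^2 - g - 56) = 1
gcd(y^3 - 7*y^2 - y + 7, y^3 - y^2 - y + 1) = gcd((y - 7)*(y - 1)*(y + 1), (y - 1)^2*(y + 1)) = y^2 - 1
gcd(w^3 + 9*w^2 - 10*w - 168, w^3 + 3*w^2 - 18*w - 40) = w - 4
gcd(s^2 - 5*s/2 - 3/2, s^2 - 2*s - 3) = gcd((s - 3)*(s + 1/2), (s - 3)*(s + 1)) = s - 3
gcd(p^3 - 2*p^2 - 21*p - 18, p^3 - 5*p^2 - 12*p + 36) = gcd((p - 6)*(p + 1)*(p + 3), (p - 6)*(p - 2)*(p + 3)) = p^2 - 3*p - 18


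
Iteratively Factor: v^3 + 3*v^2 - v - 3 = (v + 3)*(v^2 - 1) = (v - 1)*(v + 3)*(v + 1)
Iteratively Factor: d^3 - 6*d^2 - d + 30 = (d + 2)*(d^2 - 8*d + 15) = (d - 5)*(d + 2)*(d - 3)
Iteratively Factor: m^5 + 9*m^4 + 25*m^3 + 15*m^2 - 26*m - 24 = (m + 4)*(m^4 + 5*m^3 + 5*m^2 - 5*m - 6) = (m + 2)*(m + 4)*(m^3 + 3*m^2 - m - 3) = (m + 2)*(m + 3)*(m + 4)*(m^2 - 1) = (m - 1)*(m + 2)*(m + 3)*(m + 4)*(m + 1)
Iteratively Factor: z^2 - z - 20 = (z - 5)*(z + 4)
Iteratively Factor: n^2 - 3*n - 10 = (n + 2)*(n - 5)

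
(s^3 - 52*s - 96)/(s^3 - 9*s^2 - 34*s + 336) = (s + 2)/(s - 7)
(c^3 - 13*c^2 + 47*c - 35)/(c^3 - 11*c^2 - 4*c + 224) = (c^2 - 6*c + 5)/(c^2 - 4*c - 32)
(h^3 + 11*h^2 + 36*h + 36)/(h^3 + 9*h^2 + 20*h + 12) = (h + 3)/(h + 1)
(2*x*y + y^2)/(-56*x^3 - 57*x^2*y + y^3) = y*(-2*x - y)/(56*x^3 + 57*x^2*y - y^3)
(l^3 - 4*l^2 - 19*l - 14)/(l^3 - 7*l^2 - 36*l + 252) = (l^2 + 3*l + 2)/(l^2 - 36)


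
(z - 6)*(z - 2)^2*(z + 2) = z^4 - 8*z^3 + 8*z^2 + 32*z - 48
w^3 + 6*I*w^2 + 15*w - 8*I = (w - I)^2*(w + 8*I)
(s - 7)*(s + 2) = s^2 - 5*s - 14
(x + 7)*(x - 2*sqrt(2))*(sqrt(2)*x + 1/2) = sqrt(2)*x^3 - 7*x^2/2 + 7*sqrt(2)*x^2 - 49*x/2 - sqrt(2)*x - 7*sqrt(2)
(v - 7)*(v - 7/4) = v^2 - 35*v/4 + 49/4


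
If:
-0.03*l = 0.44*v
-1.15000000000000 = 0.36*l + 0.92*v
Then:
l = -3.87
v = 0.26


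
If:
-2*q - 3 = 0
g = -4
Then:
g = -4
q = -3/2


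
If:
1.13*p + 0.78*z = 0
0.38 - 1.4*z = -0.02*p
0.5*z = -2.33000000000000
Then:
No Solution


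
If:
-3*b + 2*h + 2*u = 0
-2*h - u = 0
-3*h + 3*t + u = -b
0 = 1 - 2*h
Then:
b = -1/3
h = 1/2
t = 17/18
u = -1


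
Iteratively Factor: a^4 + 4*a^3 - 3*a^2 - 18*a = (a)*(a^3 + 4*a^2 - 3*a - 18) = a*(a + 3)*(a^2 + a - 6) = a*(a + 3)^2*(a - 2)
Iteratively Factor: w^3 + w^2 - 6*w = (w - 2)*(w^2 + 3*w) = w*(w - 2)*(w + 3)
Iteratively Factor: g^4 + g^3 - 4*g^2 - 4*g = (g + 1)*(g^3 - 4*g) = g*(g + 1)*(g^2 - 4) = g*(g - 2)*(g + 1)*(g + 2)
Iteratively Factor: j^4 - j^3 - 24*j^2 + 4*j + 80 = (j + 4)*(j^3 - 5*j^2 - 4*j + 20) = (j + 2)*(j + 4)*(j^2 - 7*j + 10) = (j - 2)*(j + 2)*(j + 4)*(j - 5)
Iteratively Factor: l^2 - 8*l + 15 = (l - 5)*(l - 3)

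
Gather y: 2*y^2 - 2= 2*y^2 - 2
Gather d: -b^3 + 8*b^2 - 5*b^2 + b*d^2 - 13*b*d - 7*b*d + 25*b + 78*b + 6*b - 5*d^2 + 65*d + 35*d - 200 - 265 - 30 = -b^3 + 3*b^2 + 109*b + d^2*(b - 5) + d*(100 - 20*b) - 495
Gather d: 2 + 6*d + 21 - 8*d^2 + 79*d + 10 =-8*d^2 + 85*d + 33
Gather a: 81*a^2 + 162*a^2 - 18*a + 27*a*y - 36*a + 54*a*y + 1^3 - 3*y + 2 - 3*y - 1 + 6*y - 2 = 243*a^2 + a*(81*y - 54)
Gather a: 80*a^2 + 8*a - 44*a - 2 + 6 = 80*a^2 - 36*a + 4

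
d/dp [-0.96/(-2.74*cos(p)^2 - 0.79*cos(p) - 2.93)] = (5.2608*cos(p) + 0.7584)*sin(p)/(2.74*cos(p)^2 + 0.79*cos(p) + 2.93)^2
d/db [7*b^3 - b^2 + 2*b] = 21*b^2 - 2*b + 2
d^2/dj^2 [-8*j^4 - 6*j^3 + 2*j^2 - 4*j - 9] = -96*j^2 - 36*j + 4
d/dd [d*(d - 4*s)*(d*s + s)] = s*(3*d^2 - 8*d*s + 2*d - 4*s)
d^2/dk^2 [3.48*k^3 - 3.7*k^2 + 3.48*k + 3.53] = 20.88*k - 7.4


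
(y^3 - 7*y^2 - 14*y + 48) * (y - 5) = y^4 - 12*y^3 + 21*y^2 + 118*y - 240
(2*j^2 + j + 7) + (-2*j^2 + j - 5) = 2*j + 2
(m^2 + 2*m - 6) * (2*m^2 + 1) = 2*m^4 + 4*m^3 - 11*m^2 + 2*m - 6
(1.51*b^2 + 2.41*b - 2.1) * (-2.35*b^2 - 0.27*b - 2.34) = -3.5485*b^4 - 6.0712*b^3 + 0.750900000000001*b^2 - 5.0724*b + 4.914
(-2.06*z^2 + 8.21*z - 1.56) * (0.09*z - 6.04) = -0.1854*z^3 + 13.1813*z^2 - 49.7288*z + 9.4224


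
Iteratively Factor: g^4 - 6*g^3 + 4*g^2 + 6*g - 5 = (g - 1)*(g^3 - 5*g^2 - g + 5) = (g - 1)^2*(g^2 - 4*g - 5) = (g - 5)*(g - 1)^2*(g + 1)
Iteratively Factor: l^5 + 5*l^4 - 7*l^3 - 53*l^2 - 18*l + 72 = (l + 4)*(l^4 + l^3 - 11*l^2 - 9*l + 18) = (l + 2)*(l + 4)*(l^3 - l^2 - 9*l + 9) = (l - 3)*(l + 2)*(l + 4)*(l^2 + 2*l - 3) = (l - 3)*(l + 2)*(l + 3)*(l + 4)*(l - 1)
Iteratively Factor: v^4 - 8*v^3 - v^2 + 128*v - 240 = (v + 4)*(v^3 - 12*v^2 + 47*v - 60) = (v - 5)*(v + 4)*(v^2 - 7*v + 12) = (v - 5)*(v - 3)*(v + 4)*(v - 4)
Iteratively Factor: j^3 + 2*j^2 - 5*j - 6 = (j + 3)*(j^2 - j - 2) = (j + 1)*(j + 3)*(j - 2)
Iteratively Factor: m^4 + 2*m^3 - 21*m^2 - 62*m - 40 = (m + 1)*(m^3 + m^2 - 22*m - 40) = (m + 1)*(m + 2)*(m^2 - m - 20) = (m - 5)*(m + 1)*(m + 2)*(m + 4)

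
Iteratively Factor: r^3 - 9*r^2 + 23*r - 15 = (r - 1)*(r^2 - 8*r + 15) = (r - 5)*(r - 1)*(r - 3)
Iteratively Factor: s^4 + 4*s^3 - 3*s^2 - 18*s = (s + 3)*(s^3 + s^2 - 6*s) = (s - 2)*(s + 3)*(s^2 + 3*s) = s*(s - 2)*(s + 3)*(s + 3)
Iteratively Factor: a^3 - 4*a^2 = (a - 4)*(a^2) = a*(a - 4)*(a)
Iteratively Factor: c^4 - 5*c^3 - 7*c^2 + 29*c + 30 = (c + 1)*(c^3 - 6*c^2 - c + 30) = (c + 1)*(c + 2)*(c^2 - 8*c + 15) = (c - 3)*(c + 1)*(c + 2)*(c - 5)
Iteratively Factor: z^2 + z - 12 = (z - 3)*(z + 4)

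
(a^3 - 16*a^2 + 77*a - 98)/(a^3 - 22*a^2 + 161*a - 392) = (a - 2)/(a - 8)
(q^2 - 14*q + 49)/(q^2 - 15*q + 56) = (q - 7)/(q - 8)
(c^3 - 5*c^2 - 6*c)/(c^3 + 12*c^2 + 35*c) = (c^2 - 5*c - 6)/(c^2 + 12*c + 35)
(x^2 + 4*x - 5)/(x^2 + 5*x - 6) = (x + 5)/(x + 6)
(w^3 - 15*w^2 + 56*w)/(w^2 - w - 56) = w*(w - 7)/(w + 7)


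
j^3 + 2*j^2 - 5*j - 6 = (j - 2)*(j + 1)*(j + 3)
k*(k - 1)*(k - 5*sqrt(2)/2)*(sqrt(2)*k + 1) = sqrt(2)*k^4 - 4*k^3 - sqrt(2)*k^3 - 5*sqrt(2)*k^2/2 + 4*k^2 + 5*sqrt(2)*k/2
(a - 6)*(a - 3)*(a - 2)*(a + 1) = a^4 - 10*a^3 + 25*a^2 - 36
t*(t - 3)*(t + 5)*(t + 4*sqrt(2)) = t^4 + 2*t^3 + 4*sqrt(2)*t^3 - 15*t^2 + 8*sqrt(2)*t^2 - 60*sqrt(2)*t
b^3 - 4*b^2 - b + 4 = (b - 4)*(b - 1)*(b + 1)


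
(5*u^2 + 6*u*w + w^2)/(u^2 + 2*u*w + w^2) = (5*u + w)/(u + w)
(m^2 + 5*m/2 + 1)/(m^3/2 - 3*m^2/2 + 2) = (2*m^2 + 5*m + 2)/(m^3 - 3*m^2 + 4)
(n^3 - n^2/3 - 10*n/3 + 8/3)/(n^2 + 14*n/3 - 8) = (n^2 + n - 2)/(n + 6)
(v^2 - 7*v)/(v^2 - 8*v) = (v - 7)/(v - 8)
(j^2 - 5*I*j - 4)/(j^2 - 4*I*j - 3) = (j - 4*I)/(j - 3*I)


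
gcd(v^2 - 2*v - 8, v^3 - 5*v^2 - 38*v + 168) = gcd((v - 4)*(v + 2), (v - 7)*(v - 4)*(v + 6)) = v - 4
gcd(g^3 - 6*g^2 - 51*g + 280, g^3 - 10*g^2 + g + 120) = g^2 - 13*g + 40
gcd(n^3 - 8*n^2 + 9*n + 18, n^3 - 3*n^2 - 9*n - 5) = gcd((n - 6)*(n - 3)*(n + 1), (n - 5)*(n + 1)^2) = n + 1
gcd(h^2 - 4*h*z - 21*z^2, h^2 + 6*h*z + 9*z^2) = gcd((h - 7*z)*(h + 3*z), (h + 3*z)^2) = h + 3*z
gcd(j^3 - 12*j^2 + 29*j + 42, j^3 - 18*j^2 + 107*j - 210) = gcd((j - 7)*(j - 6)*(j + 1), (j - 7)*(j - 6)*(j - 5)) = j^2 - 13*j + 42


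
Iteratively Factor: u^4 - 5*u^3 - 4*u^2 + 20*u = (u - 2)*(u^3 - 3*u^2 - 10*u) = (u - 2)*(u + 2)*(u^2 - 5*u) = (u - 5)*(u - 2)*(u + 2)*(u)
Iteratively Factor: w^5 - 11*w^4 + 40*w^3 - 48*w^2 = (w - 3)*(w^4 - 8*w^3 + 16*w^2) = w*(w - 3)*(w^3 - 8*w^2 + 16*w) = w*(w - 4)*(w - 3)*(w^2 - 4*w) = w*(w - 4)^2*(w - 3)*(w)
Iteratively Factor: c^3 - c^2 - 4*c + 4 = (c - 2)*(c^2 + c - 2) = (c - 2)*(c - 1)*(c + 2)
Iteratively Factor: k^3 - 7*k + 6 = (k - 2)*(k^2 + 2*k - 3) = (k - 2)*(k - 1)*(k + 3)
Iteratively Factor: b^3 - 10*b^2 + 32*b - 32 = (b - 4)*(b^2 - 6*b + 8) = (b - 4)^2*(b - 2)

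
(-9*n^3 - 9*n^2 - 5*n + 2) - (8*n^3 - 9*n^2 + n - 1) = -17*n^3 - 6*n + 3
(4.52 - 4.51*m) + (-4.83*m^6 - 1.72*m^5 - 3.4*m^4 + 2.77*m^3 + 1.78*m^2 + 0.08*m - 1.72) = -4.83*m^6 - 1.72*m^5 - 3.4*m^4 + 2.77*m^3 + 1.78*m^2 - 4.43*m + 2.8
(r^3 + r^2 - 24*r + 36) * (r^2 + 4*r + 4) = r^5 + 5*r^4 - 16*r^3 - 56*r^2 + 48*r + 144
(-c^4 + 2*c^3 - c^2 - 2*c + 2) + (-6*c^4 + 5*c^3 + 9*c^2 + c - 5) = -7*c^4 + 7*c^3 + 8*c^2 - c - 3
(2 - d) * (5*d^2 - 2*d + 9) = -5*d^3 + 12*d^2 - 13*d + 18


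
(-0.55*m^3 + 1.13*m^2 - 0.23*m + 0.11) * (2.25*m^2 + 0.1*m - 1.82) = -1.2375*m^5 + 2.4875*m^4 + 0.5965*m^3 - 1.8321*m^2 + 0.4296*m - 0.2002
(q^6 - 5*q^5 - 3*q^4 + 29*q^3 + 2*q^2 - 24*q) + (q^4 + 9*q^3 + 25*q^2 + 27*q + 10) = q^6 - 5*q^5 - 2*q^4 + 38*q^3 + 27*q^2 + 3*q + 10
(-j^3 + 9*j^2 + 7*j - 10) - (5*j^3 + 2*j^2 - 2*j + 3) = -6*j^3 + 7*j^2 + 9*j - 13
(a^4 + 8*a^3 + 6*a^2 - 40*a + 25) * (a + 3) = a^5 + 11*a^4 + 30*a^3 - 22*a^2 - 95*a + 75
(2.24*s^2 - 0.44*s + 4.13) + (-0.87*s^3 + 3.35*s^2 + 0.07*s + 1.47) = -0.87*s^3 + 5.59*s^2 - 0.37*s + 5.6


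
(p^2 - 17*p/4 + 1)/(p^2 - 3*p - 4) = (p - 1/4)/(p + 1)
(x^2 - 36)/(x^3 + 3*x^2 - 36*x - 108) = 1/(x + 3)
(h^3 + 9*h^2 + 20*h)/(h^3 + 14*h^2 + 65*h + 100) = h/(h + 5)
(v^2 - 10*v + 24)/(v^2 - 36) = (v - 4)/(v + 6)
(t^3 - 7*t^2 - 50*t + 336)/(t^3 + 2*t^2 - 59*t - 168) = (t - 6)/(t + 3)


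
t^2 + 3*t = t*(t + 3)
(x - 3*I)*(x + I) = x^2 - 2*I*x + 3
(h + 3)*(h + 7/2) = h^2 + 13*h/2 + 21/2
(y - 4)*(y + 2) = y^2 - 2*y - 8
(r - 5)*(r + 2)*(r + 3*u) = r^3 + 3*r^2*u - 3*r^2 - 9*r*u - 10*r - 30*u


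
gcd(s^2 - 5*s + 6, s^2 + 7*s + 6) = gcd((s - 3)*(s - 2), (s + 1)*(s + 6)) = 1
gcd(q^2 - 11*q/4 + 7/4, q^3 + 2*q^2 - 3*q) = q - 1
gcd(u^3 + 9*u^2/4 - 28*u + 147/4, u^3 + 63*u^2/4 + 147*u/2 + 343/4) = u + 7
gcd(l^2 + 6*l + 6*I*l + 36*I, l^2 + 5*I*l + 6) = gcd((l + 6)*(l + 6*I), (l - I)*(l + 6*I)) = l + 6*I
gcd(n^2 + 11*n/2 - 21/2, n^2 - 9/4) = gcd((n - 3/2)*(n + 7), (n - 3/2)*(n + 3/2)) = n - 3/2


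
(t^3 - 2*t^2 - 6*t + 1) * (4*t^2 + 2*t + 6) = 4*t^5 - 6*t^4 - 22*t^3 - 20*t^2 - 34*t + 6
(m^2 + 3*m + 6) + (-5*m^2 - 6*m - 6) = -4*m^2 - 3*m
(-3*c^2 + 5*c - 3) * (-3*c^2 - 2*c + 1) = 9*c^4 - 9*c^3 - 4*c^2 + 11*c - 3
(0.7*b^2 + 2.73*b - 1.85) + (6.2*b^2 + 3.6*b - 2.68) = 6.9*b^2 + 6.33*b - 4.53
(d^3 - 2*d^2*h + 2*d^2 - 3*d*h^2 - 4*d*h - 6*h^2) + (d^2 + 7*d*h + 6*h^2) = d^3 - 2*d^2*h + 3*d^2 - 3*d*h^2 + 3*d*h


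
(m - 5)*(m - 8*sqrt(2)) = m^2 - 8*sqrt(2)*m - 5*m + 40*sqrt(2)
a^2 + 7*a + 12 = (a + 3)*(a + 4)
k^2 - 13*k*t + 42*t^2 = (k - 7*t)*(k - 6*t)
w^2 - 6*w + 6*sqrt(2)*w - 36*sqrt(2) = (w - 6)*(w + 6*sqrt(2))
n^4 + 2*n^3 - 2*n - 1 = (n - 1)*(n + 1)^3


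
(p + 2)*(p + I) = p^2 + 2*p + I*p + 2*I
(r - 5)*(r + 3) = r^2 - 2*r - 15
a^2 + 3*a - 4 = (a - 1)*(a + 4)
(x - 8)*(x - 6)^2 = x^3 - 20*x^2 + 132*x - 288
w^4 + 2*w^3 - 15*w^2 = w^2*(w - 3)*(w + 5)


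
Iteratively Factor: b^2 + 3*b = (b)*(b + 3)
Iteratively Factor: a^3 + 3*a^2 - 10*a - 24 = (a + 4)*(a^2 - a - 6) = (a + 2)*(a + 4)*(a - 3)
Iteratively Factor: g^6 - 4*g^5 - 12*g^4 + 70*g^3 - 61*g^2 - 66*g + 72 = (g - 3)*(g^5 - g^4 - 15*g^3 + 25*g^2 + 14*g - 24) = (g - 3)^2*(g^4 + 2*g^3 - 9*g^2 - 2*g + 8) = (g - 3)^2*(g - 1)*(g^3 + 3*g^2 - 6*g - 8) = (g - 3)^2*(g - 2)*(g - 1)*(g^2 + 5*g + 4) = (g - 3)^2*(g - 2)*(g - 1)*(g + 4)*(g + 1)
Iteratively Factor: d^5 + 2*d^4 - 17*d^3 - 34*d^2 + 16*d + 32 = (d - 1)*(d^4 + 3*d^3 - 14*d^2 - 48*d - 32) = (d - 1)*(d + 1)*(d^3 + 2*d^2 - 16*d - 32) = (d - 4)*(d - 1)*(d + 1)*(d^2 + 6*d + 8) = (d - 4)*(d - 1)*(d + 1)*(d + 2)*(d + 4)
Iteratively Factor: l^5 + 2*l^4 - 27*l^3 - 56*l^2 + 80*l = (l + 4)*(l^4 - 2*l^3 - 19*l^2 + 20*l) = l*(l + 4)*(l^3 - 2*l^2 - 19*l + 20) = l*(l - 1)*(l + 4)*(l^2 - l - 20) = l*(l - 1)*(l + 4)^2*(l - 5)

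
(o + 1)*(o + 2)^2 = o^3 + 5*o^2 + 8*o + 4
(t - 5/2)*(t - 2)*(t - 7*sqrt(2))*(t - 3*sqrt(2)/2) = t^4 - 17*sqrt(2)*t^3/2 - 9*t^3/2 + 26*t^2 + 153*sqrt(2)*t^2/4 - 189*t/2 - 85*sqrt(2)*t/2 + 105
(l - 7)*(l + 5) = l^2 - 2*l - 35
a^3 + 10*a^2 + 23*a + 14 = (a + 1)*(a + 2)*(a + 7)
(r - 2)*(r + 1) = r^2 - r - 2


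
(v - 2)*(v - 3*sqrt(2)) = v^2 - 3*sqrt(2)*v - 2*v + 6*sqrt(2)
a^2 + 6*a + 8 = (a + 2)*(a + 4)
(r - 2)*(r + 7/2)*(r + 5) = r^3 + 13*r^2/2 + r/2 - 35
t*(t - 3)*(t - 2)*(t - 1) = t^4 - 6*t^3 + 11*t^2 - 6*t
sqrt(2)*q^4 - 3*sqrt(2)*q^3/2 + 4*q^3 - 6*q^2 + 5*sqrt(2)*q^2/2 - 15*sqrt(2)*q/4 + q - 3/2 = (q - 3/2)*(q + sqrt(2)/2)*(q + sqrt(2))*(sqrt(2)*q + 1)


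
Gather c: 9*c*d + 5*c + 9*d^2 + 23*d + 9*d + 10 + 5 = c*(9*d + 5) + 9*d^2 + 32*d + 15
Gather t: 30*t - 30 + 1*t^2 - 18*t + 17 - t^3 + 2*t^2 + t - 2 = -t^3 + 3*t^2 + 13*t - 15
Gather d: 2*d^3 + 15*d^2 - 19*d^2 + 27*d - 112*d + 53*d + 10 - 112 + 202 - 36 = 2*d^3 - 4*d^2 - 32*d + 64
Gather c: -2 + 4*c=4*c - 2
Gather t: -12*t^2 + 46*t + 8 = -12*t^2 + 46*t + 8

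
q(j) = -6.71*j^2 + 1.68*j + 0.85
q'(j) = 1.68 - 13.42*j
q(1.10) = -5.42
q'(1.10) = -13.08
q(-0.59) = -2.48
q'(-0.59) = 9.60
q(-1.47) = -16.12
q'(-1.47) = 21.41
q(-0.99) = -7.39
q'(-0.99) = 14.97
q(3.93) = -96.18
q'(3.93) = -51.06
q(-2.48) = -44.59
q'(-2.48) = 34.96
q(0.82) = -2.28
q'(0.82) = -9.32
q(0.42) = 0.37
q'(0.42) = -3.96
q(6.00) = -230.63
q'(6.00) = -78.84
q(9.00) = -527.54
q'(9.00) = -119.10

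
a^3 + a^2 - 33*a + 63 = (a - 3)^2*(a + 7)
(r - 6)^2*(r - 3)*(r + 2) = r^4 - 13*r^3 + 42*r^2 + 36*r - 216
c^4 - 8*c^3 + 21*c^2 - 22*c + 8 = (c - 4)*(c - 2)*(c - 1)^2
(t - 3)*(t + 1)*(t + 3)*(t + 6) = t^4 + 7*t^3 - 3*t^2 - 63*t - 54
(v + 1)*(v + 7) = v^2 + 8*v + 7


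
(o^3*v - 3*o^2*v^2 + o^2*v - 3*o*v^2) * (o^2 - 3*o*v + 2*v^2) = o^5*v - 6*o^4*v^2 + o^4*v + 11*o^3*v^3 - 6*o^3*v^2 - 6*o^2*v^4 + 11*o^2*v^3 - 6*o*v^4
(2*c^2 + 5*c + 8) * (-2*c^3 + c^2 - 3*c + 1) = -4*c^5 - 8*c^4 - 17*c^3 - 5*c^2 - 19*c + 8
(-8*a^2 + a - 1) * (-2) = 16*a^2 - 2*a + 2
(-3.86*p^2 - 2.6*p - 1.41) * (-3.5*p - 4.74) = 13.51*p^3 + 27.3964*p^2 + 17.259*p + 6.6834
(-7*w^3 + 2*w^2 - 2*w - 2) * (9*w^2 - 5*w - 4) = -63*w^5 + 53*w^4 - 16*w^2 + 18*w + 8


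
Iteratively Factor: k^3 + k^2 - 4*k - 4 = (k + 1)*(k^2 - 4) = (k - 2)*(k + 1)*(k + 2)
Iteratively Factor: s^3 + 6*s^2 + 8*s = (s + 4)*(s^2 + 2*s) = (s + 2)*(s + 4)*(s)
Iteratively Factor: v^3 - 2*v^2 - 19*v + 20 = (v + 4)*(v^2 - 6*v + 5) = (v - 1)*(v + 4)*(v - 5)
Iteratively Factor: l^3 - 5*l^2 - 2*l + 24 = (l - 4)*(l^2 - l - 6) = (l - 4)*(l + 2)*(l - 3)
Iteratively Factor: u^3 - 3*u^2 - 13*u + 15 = (u - 1)*(u^2 - 2*u - 15) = (u - 5)*(u - 1)*(u + 3)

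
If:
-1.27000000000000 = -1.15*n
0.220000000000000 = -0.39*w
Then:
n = 1.10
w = -0.56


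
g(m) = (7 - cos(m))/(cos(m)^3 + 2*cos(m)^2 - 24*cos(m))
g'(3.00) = -0.04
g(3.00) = 0.32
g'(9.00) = -0.14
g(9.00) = 0.35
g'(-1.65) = 46.43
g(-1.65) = 3.70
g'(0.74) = -0.35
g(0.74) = -0.39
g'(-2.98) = 0.05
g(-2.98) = 0.32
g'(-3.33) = -0.05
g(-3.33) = 0.33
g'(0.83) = -0.46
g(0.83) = -0.42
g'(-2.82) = 0.10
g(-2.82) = 0.34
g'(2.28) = -0.51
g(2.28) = 0.47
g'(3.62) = 0.17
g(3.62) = 0.36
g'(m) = (7 - cos(m))*(3*sin(m)*cos(m)^2 + 4*sin(m)*cos(m) - 24*sin(m))/(cos(m)^3 + 2*cos(m)^2 - 24*cos(m))^2 + sin(m)/(cos(m)^3 + 2*cos(m)^2 - 24*cos(m))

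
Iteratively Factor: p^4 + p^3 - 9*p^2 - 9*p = (p + 1)*(p^3 - 9*p) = (p - 3)*(p + 1)*(p^2 + 3*p) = (p - 3)*(p + 1)*(p + 3)*(p)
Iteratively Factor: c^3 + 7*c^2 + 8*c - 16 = (c + 4)*(c^2 + 3*c - 4) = (c + 4)^2*(c - 1)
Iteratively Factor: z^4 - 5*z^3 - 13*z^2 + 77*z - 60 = (z - 5)*(z^3 - 13*z + 12) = (z - 5)*(z - 1)*(z^2 + z - 12) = (z - 5)*(z - 1)*(z + 4)*(z - 3)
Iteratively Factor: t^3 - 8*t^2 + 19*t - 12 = (t - 3)*(t^2 - 5*t + 4) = (t - 3)*(t - 1)*(t - 4)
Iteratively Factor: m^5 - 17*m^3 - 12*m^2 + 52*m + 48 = (m + 1)*(m^4 - m^3 - 16*m^2 + 4*m + 48) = (m - 4)*(m + 1)*(m^3 + 3*m^2 - 4*m - 12) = (m - 4)*(m + 1)*(m + 2)*(m^2 + m - 6) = (m - 4)*(m + 1)*(m + 2)*(m + 3)*(m - 2)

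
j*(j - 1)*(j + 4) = j^3 + 3*j^2 - 4*j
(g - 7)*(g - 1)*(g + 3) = g^3 - 5*g^2 - 17*g + 21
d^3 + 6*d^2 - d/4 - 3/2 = (d - 1/2)*(d + 1/2)*(d + 6)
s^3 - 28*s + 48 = (s - 4)*(s - 2)*(s + 6)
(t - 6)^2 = t^2 - 12*t + 36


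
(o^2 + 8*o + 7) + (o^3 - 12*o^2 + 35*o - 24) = o^3 - 11*o^2 + 43*o - 17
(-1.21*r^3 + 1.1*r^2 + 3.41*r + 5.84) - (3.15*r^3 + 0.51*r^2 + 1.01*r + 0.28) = -4.36*r^3 + 0.59*r^2 + 2.4*r + 5.56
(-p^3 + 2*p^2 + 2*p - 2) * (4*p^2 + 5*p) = -4*p^5 + 3*p^4 + 18*p^3 + 2*p^2 - 10*p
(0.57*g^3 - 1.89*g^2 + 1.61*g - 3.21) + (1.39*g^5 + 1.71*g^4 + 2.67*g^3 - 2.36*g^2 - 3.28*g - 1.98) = 1.39*g^5 + 1.71*g^4 + 3.24*g^3 - 4.25*g^2 - 1.67*g - 5.19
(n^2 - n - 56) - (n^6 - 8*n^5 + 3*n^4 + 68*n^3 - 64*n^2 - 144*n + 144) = -n^6 + 8*n^5 - 3*n^4 - 68*n^3 + 65*n^2 + 143*n - 200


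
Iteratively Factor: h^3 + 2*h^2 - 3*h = (h)*(h^2 + 2*h - 3) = h*(h + 3)*(h - 1)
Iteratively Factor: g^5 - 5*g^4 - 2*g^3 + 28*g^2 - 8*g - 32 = (g - 4)*(g^4 - g^3 - 6*g^2 + 4*g + 8) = (g - 4)*(g - 2)*(g^3 + g^2 - 4*g - 4) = (g - 4)*(g - 2)*(g + 2)*(g^2 - g - 2) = (g - 4)*(g - 2)^2*(g + 2)*(g + 1)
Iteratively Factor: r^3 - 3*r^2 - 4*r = (r)*(r^2 - 3*r - 4) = r*(r - 4)*(r + 1)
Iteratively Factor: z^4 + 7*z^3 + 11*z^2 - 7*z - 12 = (z - 1)*(z^3 + 8*z^2 + 19*z + 12) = (z - 1)*(z + 3)*(z^2 + 5*z + 4) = (z - 1)*(z + 1)*(z + 3)*(z + 4)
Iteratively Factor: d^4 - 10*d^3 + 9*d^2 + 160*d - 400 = (d - 5)*(d^3 - 5*d^2 - 16*d + 80) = (d - 5)*(d - 4)*(d^2 - d - 20) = (d - 5)^2*(d - 4)*(d + 4)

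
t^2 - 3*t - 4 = (t - 4)*(t + 1)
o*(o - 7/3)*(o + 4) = o^3 + 5*o^2/3 - 28*o/3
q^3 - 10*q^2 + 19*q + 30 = (q - 6)*(q - 5)*(q + 1)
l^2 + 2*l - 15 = (l - 3)*(l + 5)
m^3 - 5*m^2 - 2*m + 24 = (m - 4)*(m - 3)*(m + 2)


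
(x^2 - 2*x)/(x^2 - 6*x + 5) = x*(x - 2)/(x^2 - 6*x + 5)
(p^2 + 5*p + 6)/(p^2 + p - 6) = (p + 2)/(p - 2)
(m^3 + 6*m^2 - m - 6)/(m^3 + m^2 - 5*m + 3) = (m^2 + 7*m + 6)/(m^2 + 2*m - 3)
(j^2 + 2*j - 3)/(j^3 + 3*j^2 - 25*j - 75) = (j - 1)/(j^2 - 25)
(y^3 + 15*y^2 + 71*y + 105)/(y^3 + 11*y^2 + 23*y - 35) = (y + 3)/(y - 1)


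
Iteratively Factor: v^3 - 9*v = (v)*(v^2 - 9) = v*(v + 3)*(v - 3)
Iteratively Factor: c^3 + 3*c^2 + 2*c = (c + 1)*(c^2 + 2*c) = c*(c + 1)*(c + 2)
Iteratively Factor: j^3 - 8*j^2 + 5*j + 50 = (j - 5)*(j^2 - 3*j - 10) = (j - 5)*(j + 2)*(j - 5)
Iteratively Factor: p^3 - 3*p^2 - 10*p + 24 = (p - 4)*(p^2 + p - 6) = (p - 4)*(p + 3)*(p - 2)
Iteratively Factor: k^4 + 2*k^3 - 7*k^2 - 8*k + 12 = (k + 2)*(k^3 - 7*k + 6) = (k - 2)*(k + 2)*(k^2 + 2*k - 3) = (k - 2)*(k - 1)*(k + 2)*(k + 3)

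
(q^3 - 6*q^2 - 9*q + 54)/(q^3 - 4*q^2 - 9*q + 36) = (q - 6)/(q - 4)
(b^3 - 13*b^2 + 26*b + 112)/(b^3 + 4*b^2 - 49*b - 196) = (b^2 - 6*b - 16)/(b^2 + 11*b + 28)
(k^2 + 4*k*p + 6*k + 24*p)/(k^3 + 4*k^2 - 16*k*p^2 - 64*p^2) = (-k - 6)/(-k^2 + 4*k*p - 4*k + 16*p)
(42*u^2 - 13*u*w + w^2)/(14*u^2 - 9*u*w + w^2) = (6*u - w)/(2*u - w)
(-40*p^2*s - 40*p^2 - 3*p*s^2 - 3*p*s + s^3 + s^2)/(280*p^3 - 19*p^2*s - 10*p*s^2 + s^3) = (-s - 1)/(7*p - s)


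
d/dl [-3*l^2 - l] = -6*l - 1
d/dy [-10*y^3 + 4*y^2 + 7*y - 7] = -30*y^2 + 8*y + 7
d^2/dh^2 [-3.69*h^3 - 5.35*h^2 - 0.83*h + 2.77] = -22.14*h - 10.7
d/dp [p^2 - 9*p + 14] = 2*p - 9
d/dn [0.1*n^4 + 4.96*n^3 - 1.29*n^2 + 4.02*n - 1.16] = 0.4*n^3 + 14.88*n^2 - 2.58*n + 4.02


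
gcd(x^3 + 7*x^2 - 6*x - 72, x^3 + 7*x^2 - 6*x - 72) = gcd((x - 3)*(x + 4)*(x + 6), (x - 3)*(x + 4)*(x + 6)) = x^3 + 7*x^2 - 6*x - 72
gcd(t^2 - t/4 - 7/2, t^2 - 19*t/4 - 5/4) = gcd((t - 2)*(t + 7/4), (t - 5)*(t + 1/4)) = 1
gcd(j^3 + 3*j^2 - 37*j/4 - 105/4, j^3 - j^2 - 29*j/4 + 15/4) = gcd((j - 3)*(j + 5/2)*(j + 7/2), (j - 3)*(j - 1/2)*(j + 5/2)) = j^2 - j/2 - 15/2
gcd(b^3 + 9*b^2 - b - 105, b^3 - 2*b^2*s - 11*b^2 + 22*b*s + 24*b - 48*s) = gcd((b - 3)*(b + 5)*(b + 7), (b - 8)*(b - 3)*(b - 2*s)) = b - 3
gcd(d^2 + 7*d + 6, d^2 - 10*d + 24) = 1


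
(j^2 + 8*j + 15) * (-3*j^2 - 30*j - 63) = -3*j^4 - 54*j^3 - 348*j^2 - 954*j - 945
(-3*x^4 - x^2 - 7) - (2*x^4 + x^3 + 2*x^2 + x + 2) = -5*x^4 - x^3 - 3*x^2 - x - 9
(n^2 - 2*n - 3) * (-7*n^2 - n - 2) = -7*n^4 + 13*n^3 + 21*n^2 + 7*n + 6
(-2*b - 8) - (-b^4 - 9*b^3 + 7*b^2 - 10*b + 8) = b^4 + 9*b^3 - 7*b^2 + 8*b - 16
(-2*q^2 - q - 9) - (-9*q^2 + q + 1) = 7*q^2 - 2*q - 10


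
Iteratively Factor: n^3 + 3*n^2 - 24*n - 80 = (n + 4)*(n^2 - n - 20) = (n - 5)*(n + 4)*(n + 4)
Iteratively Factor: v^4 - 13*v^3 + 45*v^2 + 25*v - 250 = (v - 5)*(v^3 - 8*v^2 + 5*v + 50) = (v - 5)*(v + 2)*(v^2 - 10*v + 25) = (v - 5)^2*(v + 2)*(v - 5)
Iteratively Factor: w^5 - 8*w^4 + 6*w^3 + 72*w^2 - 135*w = (w + 3)*(w^4 - 11*w^3 + 39*w^2 - 45*w) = (w - 3)*(w + 3)*(w^3 - 8*w^2 + 15*w) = w*(w - 3)*(w + 3)*(w^2 - 8*w + 15) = w*(w - 5)*(w - 3)*(w + 3)*(w - 3)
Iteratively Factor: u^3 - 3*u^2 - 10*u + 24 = (u + 3)*(u^2 - 6*u + 8) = (u - 4)*(u + 3)*(u - 2)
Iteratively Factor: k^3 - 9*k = (k - 3)*(k^2 + 3*k) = (k - 3)*(k + 3)*(k)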